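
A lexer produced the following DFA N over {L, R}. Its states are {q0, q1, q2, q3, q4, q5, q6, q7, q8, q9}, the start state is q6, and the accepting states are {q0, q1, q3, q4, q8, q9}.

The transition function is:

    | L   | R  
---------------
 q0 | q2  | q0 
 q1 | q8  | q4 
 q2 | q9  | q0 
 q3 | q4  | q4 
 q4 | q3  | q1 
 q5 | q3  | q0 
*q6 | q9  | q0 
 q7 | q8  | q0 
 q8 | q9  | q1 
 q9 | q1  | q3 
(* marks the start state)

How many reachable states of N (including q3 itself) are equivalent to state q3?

5

First remove the unreachable states {q5,q7}; 8 states remain.
Start with accepting vs non-accepting: {q0,q1,q3,q4,q8,q9} | {q2,q6}.
On input L, block {q0,q1,q3,q4,q8,q9} splits into {q1,q3,q4,q8,q9} and {q0}.
No further refinement is possible. Final partition (3 blocks): {q1,q3,q4,q8,q9} | {q2,q6} | {q0}.
The equivalence class containing q3 is {q1,q3,q4,q8,q9}, of size 5.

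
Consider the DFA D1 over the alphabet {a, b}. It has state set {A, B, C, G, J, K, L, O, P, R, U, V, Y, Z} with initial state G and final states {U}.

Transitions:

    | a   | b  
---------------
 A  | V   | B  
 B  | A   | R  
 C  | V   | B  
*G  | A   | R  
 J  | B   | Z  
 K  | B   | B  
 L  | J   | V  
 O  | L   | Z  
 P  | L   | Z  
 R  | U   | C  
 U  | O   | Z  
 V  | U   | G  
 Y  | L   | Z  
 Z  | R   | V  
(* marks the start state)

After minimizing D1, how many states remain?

9

First remove the unreachable states {K,P,Y}; 11 states remain.
Initial partition by acceptance: {U} | {A,B,C,G,J,L,O,R,V,Z}.
On input a, block {A,B,C,G,J,L,O,R,V,Z} splits into {A,B,C,G,J,L,O,Z} and {R,V}.
Split {A,B,C,G,J,L,O,Z} by δ(·,a) → {B,G,J,L,O} and {A,C,Z}.
Refine {B,G,J,L,O} on symbol a: members go to different blocks, giving {J,L,O} and {B,G}.
On input a, block {J,L,O} splits into {L,O} and {J}.
On input a, block {L,O} splits into {L} and {O}.
Split {R,V} by δ(·,b) → {V} and {R}.
Refine {A,C,Z} on symbol a: members go to different blocks, giving {A,C} and {Z}.
Stable partition: {U} | {L} | {V} | {A,C} | {B,G} | {J} | {O} | {R} | {Z} — 9 equivalence classes.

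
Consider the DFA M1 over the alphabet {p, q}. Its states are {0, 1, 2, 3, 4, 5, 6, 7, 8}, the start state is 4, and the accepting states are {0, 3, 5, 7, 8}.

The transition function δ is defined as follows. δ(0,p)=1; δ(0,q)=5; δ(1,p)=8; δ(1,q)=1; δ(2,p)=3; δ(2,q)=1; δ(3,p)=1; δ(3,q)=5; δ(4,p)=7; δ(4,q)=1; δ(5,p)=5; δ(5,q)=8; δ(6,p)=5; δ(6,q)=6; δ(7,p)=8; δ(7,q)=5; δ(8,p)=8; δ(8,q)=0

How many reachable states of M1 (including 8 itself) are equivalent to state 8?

1

First remove the unreachable states {2,3,6}; 6 states remain.
Start with accepting vs non-accepting: {0,5,7,8} | {1,4}.
Split {0,5,7,8} by δ(·,p) → {5,7,8} and {0}.
On input q, block {5,7,8} splits into {5,7} and {8}.
Refine {5,7} on symbol p: members go to different blocks, giving {5} and {7}.
On input p, block {1,4} splits into {1} and {4}.
Stable partition: {5} | {1} | {0} | {8} | {7} | {4} — 6 equivalence classes.
State 8 belongs to the block {8}, which has 1 states.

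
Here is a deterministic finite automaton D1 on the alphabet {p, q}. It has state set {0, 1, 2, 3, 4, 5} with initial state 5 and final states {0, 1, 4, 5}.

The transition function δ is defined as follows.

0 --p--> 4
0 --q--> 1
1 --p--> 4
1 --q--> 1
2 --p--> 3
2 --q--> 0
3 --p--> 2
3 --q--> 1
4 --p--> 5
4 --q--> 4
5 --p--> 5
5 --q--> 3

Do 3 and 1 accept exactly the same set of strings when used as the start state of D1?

No

P0 = {0,1,4,5} | {2,3}.
On input q, block {0,1,4,5} splits into {0,1,4} and {5}.
Split {0,1,4} by δ(·,p) → {0,1} and {4}.
The partition is now stable with 4 blocks: {0,1} | {2,3} | {5} | {4}.
3 and 1 end up in different blocks, so they are distinguishable. For instance, the string 'ε' is accepted from only 1.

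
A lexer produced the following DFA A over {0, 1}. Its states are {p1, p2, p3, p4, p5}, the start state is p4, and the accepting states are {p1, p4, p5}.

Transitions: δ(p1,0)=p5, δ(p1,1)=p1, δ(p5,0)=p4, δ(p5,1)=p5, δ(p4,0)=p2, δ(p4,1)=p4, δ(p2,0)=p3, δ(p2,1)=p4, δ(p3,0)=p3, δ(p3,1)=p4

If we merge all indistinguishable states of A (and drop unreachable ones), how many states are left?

States {p1,p5} cannot be reached from the start state, so discard them.
Start with accepting vs non-accepting: {p4} | {p2,p3}.
No further refinement is possible. Final partition (2 blocks): {p4} | {p2,p3}.

2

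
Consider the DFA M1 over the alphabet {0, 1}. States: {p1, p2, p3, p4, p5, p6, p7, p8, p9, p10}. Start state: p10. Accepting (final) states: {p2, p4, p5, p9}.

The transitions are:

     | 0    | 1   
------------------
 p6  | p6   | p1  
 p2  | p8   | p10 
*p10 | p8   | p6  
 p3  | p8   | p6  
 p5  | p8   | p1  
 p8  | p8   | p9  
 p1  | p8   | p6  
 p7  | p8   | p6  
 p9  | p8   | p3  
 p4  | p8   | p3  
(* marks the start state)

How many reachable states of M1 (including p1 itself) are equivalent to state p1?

Reachable states from the start: {p1,p3,p6,p8,p9,p10}. Unreachable: {p2,p4,p5,p7} — drop them.
Start with accepting vs non-accepting: {p9} | {p1,p3,p6,p8,p10}.
Refine {p1,p3,p6,p8,p10} on symbol 1: members go to different blocks, giving {p1,p3,p6,p10} and {p8}.
Refine {p1,p3,p6,p10} on symbol 0: members go to different blocks, giving {p1,p3,p10} and {p6}.
No further refinement is possible. Final partition (4 blocks): {p9} | {p1,p3,p10} | {p8} | {p6}.
State p1 belongs to the block {p1,p3,p10}, which has 3 states.

3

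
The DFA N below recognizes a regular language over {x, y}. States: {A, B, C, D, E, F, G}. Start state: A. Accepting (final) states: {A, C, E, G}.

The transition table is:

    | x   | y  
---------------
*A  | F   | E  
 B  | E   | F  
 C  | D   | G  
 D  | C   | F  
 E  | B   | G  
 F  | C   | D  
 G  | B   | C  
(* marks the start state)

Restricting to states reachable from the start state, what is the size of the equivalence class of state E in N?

All states are reachable from the start state.
P0 = {A,C,E,G} | {B,D,F}.
No further refinement is possible. Final partition (2 blocks): {A,C,E,G} | {B,D,F}.
The equivalence class containing E is {A,C,E,G}, of size 4.

4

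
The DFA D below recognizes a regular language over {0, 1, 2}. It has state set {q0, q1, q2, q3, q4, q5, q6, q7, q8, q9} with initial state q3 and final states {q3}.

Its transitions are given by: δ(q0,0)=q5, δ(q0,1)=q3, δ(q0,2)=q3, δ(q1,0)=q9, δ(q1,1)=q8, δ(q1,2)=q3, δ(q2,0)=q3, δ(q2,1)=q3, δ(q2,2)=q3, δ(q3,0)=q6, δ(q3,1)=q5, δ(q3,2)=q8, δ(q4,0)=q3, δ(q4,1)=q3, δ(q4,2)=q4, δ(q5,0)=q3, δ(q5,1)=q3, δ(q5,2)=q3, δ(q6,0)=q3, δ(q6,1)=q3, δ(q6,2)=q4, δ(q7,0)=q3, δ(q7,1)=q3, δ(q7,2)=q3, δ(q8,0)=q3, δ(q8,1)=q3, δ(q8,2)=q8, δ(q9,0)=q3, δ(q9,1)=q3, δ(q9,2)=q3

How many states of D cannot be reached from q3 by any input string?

5

Starting at q3 and following transitions, the reachable set is {q3, q4, q5, q6, q8}. That leaves q0, q1, q2, q7, q9 unreachable — 5 in total.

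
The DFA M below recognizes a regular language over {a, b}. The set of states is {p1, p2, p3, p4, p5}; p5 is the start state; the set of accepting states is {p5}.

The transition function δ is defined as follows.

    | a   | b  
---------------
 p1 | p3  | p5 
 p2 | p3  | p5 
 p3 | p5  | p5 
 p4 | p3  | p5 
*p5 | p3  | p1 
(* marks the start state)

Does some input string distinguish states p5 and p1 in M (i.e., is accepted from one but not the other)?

First remove the unreachable states {p2,p4}; 3 states remain.
P0 = {p5} | {p1,p3}.
Refine {p1,p3} on symbol a: members go to different blocks, giving {p1} and {p3}.
The partition is now stable with 3 blocks: {p5} | {p1} | {p3}.
p5 and p1 end up in different blocks, so they are distinguishable. For instance, the string 'ε' is accepted from only p5.

Yes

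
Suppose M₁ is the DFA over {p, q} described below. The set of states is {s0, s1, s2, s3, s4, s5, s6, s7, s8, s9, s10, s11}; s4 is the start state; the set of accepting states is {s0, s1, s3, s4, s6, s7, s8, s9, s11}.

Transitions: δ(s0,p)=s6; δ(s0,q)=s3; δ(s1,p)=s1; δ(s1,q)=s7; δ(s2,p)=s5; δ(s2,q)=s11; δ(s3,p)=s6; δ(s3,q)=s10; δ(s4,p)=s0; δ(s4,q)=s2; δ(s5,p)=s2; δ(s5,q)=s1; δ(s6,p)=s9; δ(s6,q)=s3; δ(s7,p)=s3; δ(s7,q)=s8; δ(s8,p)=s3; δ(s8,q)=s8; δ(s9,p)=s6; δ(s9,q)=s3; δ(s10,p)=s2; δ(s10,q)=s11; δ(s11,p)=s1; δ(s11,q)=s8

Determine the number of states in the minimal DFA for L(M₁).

All states are reachable from the start state.
Start with accepting vs non-accepting: {s0,s1,s3,s4,s6,s7,s8,s9,s11} | {s2,s5,s10}.
On input q, block {s0,s1,s3,s4,s6,s7,s8,s9,s11} splits into {s0,s1,s6,s7,s8,s9,s11} and {s3,s4}.
Refine {s0,s1,s6,s7,s8,s9,s11} on symbol p: members go to different blocks, giving {s0,s1,s6,s9,s11} and {s7,s8}.
Refine {s0,s1,s6,s9,s11} on symbol q: members go to different blocks, giving {s0,s6,s9} and {s1,s11}.
Stable partition: {s0,s6,s9} | {s2,s5,s10} | {s3,s4} | {s7,s8} | {s1,s11} — 5 equivalence classes.

5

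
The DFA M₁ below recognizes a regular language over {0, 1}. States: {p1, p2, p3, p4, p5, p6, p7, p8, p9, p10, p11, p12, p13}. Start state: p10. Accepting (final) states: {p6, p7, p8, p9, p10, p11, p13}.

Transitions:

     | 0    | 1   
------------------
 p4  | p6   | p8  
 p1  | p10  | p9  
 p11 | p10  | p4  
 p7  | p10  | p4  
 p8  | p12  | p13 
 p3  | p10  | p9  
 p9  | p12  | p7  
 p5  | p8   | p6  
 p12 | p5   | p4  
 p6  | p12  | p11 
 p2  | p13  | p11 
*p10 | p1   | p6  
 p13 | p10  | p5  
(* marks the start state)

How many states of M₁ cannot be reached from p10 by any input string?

BFS from p10 reaches {p1, p4, p5, p6, p7, p8, p9, p10, p11, p12, p13}; the 2 state(s) p2, p3 are never visited.

2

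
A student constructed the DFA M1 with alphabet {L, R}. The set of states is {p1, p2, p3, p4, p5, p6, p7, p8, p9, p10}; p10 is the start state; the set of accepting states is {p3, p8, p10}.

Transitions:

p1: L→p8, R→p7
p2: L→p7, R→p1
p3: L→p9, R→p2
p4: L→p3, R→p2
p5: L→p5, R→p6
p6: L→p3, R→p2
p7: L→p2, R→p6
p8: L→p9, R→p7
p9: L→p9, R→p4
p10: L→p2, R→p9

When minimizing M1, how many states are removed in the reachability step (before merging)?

1

No path from p10 leads to p5; the other 9 states are all reachable.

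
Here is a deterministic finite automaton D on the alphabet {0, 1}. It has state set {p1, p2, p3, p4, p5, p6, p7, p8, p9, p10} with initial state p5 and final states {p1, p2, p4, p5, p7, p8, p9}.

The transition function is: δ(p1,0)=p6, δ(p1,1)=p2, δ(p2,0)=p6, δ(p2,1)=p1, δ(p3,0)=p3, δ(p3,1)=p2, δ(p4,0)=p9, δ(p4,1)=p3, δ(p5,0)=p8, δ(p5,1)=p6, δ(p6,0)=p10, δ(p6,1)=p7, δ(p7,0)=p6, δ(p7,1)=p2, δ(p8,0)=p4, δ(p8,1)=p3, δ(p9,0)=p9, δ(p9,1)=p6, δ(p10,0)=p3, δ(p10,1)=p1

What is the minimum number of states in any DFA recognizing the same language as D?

All states are reachable from the start state.
Initial partition by acceptance: {p1,p2,p4,p5,p7,p8,p9} | {p3,p6,p10}.
Refine {p1,p2,p4,p5,p7,p8,p9} on symbol 0: members go to different blocks, giving {p4,p5,p8,p9} and {p1,p2,p7}.
Stable partition: {p4,p5,p8,p9} | {p3,p6,p10} | {p1,p2,p7} — 3 equivalence classes.

3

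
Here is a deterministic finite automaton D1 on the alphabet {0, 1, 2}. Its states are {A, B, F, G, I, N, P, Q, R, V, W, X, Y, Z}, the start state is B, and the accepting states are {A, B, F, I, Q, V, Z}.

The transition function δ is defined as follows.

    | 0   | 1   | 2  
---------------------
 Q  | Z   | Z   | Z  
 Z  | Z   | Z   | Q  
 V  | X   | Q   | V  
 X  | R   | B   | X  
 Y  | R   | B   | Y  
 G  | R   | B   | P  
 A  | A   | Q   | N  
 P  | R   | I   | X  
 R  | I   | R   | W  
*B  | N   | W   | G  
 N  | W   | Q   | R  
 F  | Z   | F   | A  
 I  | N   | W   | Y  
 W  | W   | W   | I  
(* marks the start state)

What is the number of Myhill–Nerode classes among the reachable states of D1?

6

Reachable states from the start: {B,G,I,N,P,Q,R,W,X,Y,Z}. Unreachable: {A,F,V} — drop them.
Start with accepting vs non-accepting: {B,I,Q,Z} | {G,N,P,R,W,X,Y}.
Split {B,I,Q,Z} by δ(·,0) → {Q,Z} and {B,I}.
Refine {G,N,P,R,W,X,Y} on symbol 0: members go to different blocks, giving {G,N,P,W,X,Y} and {R}.
Split {G,N,P,W,X,Y} by δ(·,0) → {G,P,X,Y} and {N,W}.
Refine {N,W} on symbol 1: members go to different blocks, giving {W} and {N}.
Stable partition: {Q,Z} | {G,P,X,Y} | {B,I} | {R} | {W} | {N} — 6 equivalence classes.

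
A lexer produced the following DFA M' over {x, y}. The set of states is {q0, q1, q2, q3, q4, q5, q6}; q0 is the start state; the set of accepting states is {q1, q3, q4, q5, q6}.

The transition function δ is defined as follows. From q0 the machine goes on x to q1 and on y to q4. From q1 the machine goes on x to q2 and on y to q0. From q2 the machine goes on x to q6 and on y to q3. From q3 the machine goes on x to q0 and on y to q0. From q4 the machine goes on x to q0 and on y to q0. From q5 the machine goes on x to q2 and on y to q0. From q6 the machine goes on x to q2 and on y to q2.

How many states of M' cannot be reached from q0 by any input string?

Starting at q0 and following transitions, the reachable set is {q0, q1, q2, q3, q4, q6}. That leaves q5 unreachable — 1 in total.

1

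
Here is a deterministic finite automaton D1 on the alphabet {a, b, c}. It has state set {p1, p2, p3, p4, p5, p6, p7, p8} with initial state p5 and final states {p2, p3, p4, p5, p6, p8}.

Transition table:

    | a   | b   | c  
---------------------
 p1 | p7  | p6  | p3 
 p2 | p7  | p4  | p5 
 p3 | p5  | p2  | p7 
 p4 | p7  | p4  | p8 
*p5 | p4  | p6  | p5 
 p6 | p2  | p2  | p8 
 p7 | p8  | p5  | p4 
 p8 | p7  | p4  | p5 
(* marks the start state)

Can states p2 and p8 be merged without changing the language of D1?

First remove the unreachable states {p1,p3}; 6 states remain.
P0 = {p2,p4,p5,p6,p8} | {p7}.
On input a, block {p2,p4,p5,p6,p8} splits into {p2,p4,p8} and {p5,p6}.
Refine {p2,p4,p8} on symbol c: members go to different blocks, giving {p2,p8} and {p4}.
Split {p5,p6} by δ(·,a) → {p5} and {p6}.
Stable partition: {p2,p8} | {p7} | {p5} | {p4} | {p6} — 5 equivalence classes.
p2 and p8 lie in the same block of the stable partition, so they are equivalent — no string distinguishes them.

Yes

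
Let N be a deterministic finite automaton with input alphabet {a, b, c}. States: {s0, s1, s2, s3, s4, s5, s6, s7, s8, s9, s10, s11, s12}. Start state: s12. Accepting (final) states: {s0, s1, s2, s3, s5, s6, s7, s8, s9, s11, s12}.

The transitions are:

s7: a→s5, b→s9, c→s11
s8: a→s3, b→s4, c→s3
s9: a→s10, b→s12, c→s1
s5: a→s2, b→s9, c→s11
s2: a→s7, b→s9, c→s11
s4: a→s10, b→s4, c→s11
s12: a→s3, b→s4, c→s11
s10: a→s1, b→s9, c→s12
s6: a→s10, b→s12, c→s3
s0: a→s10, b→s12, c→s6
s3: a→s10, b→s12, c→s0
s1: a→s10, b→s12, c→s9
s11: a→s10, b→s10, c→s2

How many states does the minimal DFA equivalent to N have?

Reachable states from the start: {s0,s1,s2,s3,s4,s5,s6,s7,s9,s10,s11,s12}. Unreachable: {s8} — drop them.
Initial partition by acceptance: {s0,s1,s2,s3,s5,s6,s7,s9,s11,s12} | {s4,s10}.
Split {s0,s1,s2,s3,s5,s6,s7,s9,s11,s12} by δ(·,a) → {s0,s1,s3,s6,s9,s11} and {s2,s5,s7,s12}.
On input b, block {s0,s1,s3,s6,s9,s11} splits into {s0,s1,s3,s6,s9} and {s11}.
On input a, block {s4,s10} splits into {s4} and {s10}.
Split {s2,s5,s7,s12} by δ(·,a) → {s2,s5,s7} and {s12}.
No further refinement is possible. Final partition (6 blocks): {s0,s1,s3,s6,s9} | {s4} | {s2,s5,s7} | {s11} | {s10} | {s12}.

6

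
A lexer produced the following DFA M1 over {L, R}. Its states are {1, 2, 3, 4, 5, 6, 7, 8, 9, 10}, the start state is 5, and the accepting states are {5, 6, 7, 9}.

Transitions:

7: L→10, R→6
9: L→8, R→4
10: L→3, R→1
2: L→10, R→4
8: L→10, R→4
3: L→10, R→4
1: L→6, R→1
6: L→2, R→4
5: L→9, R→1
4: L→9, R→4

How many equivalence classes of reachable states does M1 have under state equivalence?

States {7} cannot be reached from the start state, so discard them.
Start with accepting vs non-accepting: {5,6,9} | {1,2,3,4,8,10}.
Refine {5,6,9} on symbol L: members go to different blocks, giving {6,9} and {5}.
On input L, block {1,2,3,4,8,10} splits into {2,3,8,10} and {1,4}.
The partition is now stable with 4 blocks: {6,9} | {2,3,8,10} | {5} | {1,4}.

4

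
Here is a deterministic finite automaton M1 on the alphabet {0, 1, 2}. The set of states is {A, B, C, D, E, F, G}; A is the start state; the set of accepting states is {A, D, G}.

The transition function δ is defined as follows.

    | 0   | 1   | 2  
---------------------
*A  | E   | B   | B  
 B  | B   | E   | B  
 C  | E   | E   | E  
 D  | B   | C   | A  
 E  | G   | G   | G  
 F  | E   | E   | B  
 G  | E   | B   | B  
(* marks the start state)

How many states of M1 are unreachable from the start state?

No path from A leads to C, D, F; the other 4 states are all reachable.

3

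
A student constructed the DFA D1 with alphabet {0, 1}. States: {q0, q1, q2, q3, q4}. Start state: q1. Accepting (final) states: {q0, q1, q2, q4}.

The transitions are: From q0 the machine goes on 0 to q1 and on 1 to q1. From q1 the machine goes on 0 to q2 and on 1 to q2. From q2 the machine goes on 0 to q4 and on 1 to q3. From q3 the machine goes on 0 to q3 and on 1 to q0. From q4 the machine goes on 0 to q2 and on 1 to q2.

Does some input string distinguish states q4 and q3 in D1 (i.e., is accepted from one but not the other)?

Yes

Every state is reachable, so we keep all 5.
Start with accepting vs non-accepting: {q0,q1,q2,q4} | {q3}.
Split {q0,q1,q2,q4} by δ(·,1) → {q0,q1,q4} and {q2}.
On input 0, block {q0,q1,q4} splits into {q1,q4} and {q0}.
No further refinement is possible. Final partition (4 blocks): {q1,q4} | {q3} | {q2} | {q0}.
q4 and q3 end up in different blocks, so they are distinguishable. For instance, the string 'ε' is accepted from only q4.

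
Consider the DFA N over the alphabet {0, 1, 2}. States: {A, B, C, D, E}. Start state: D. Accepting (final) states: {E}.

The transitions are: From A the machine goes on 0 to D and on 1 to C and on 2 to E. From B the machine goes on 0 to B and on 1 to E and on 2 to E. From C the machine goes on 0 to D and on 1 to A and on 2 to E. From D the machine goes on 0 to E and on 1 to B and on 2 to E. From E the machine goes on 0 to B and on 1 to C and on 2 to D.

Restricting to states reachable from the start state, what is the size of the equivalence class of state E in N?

1

Every state is reachable, so we keep all 5.
Start with accepting vs non-accepting: {E} | {A,B,C,D}.
Split {A,B,C,D} by δ(·,0) → {A,B,C} and {D}.
Refine {A,B,C} on symbol 0: members go to different blocks, giving {A,C} and {B}.
No further refinement is possible. Final partition (4 blocks): {E} | {A,C} | {D} | {B}.
State E belongs to the block {E}, which has 1 states.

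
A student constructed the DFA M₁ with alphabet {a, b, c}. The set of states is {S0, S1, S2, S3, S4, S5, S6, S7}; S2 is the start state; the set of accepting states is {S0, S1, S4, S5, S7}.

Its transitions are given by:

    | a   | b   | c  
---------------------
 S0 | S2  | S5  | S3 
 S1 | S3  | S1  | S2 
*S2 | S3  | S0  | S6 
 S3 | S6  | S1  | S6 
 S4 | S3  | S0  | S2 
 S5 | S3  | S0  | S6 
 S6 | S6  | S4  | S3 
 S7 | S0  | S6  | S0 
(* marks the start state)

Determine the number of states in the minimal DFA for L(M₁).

States {S7} cannot be reached from the start state, so discard them.
P0 = {S0,S1,S4,S5} | {S2,S3,S6}.
The partition is now stable with 2 blocks: {S0,S1,S4,S5} | {S2,S3,S6}.

2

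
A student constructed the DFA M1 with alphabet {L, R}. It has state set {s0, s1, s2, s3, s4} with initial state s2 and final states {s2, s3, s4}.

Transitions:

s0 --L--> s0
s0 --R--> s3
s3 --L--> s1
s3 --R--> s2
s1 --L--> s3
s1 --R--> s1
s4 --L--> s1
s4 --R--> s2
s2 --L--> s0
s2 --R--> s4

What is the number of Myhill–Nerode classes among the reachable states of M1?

4

All states are reachable from the start state.
Initial partition by acceptance: {s2,s3,s4} | {s0,s1}.
On input L, block {s0,s1} splits into {s0} and {s1}.
On input L, block {s2,s3,s4} splits into {s3,s4} and {s2}.
The partition is now stable with 4 blocks: {s3,s4} | {s0} | {s1} | {s2}.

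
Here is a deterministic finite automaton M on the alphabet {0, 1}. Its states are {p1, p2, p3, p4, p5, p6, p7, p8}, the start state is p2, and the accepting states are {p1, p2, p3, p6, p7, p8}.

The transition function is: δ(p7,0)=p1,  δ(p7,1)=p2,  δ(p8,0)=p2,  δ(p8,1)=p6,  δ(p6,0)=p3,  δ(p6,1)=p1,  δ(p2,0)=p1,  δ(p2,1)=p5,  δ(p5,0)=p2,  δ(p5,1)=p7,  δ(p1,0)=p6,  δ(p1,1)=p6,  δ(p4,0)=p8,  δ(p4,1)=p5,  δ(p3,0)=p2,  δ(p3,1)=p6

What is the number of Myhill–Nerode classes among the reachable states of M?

States {p4,p8} cannot be reached from the start state, so discard them.
P0 = {p1,p2,p3,p6,p7} | {p5}.
Split {p1,p2,p3,p6,p7} by δ(·,1) → {p1,p3,p6,p7} and {p2}.
Refine {p1,p3,p6,p7} on symbol 0: members go to different blocks, giving {p1,p6,p7} and {p3}.
On input 0, block {p1,p6,p7} splits into {p1,p7} and {p6}.
Refine {p1,p7} on symbol 0: members go to different blocks, giving {p1} and {p7}.
No further refinement is possible. Final partition (6 blocks): {p1} | {p5} | {p2} | {p3} | {p6} | {p7}.

6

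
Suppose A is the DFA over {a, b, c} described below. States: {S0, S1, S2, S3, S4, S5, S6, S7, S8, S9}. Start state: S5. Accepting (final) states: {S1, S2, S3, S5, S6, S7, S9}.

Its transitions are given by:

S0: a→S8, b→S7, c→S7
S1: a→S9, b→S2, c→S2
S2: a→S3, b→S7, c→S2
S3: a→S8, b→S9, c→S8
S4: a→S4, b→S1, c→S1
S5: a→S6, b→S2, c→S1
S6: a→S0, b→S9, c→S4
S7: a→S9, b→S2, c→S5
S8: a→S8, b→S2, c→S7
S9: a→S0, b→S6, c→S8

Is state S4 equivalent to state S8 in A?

All states are reachable from the start state.
Initial partition by acceptance: {S1,S2,S3,S5,S6,S7,S9} | {S0,S4,S8}.
Refine {S1,S2,S3,S5,S6,S7,S9} on symbol a: members go to different blocks, giving {S1,S2,S5,S7} and {S3,S6,S9}.
The partition is now stable with 3 blocks: {S1,S2,S5,S7} | {S0,S4,S8} | {S3,S6,S9}.
S4 and S8 lie in the same block of the stable partition, so they are equivalent — no string distinguishes them.

Yes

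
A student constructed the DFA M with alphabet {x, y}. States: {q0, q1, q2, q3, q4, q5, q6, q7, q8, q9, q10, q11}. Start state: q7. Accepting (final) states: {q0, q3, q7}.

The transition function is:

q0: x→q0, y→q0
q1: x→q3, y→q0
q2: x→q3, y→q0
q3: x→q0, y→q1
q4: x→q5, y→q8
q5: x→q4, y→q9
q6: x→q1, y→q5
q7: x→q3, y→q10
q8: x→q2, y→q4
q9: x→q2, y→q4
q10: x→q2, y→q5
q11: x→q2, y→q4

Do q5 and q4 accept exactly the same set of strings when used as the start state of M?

Yes

Reachable states from the start: {q0,q1,q2,q3,q4,q5,q7,q8,q9,q10}. Unreachable: {q6,q11} — drop them.
Start with accepting vs non-accepting: {q0,q3,q7} | {q1,q2,q4,q5,q8,q9,q10}.
Refine {q0,q3,q7} on symbol y: members go to different blocks, giving {q3,q7} and {q0}.
Refine {q3,q7} on symbol x: members go to different blocks, giving {q3} and {q7}.
Refine {q1,q2,q4,q5,q8,q9,q10} on symbol x: members go to different blocks, giving {q4,q5,q8,q9,q10} and {q1,q2}.
Split {q4,q5,q8,q9,q10} by δ(·,x) → {q8,q9,q10} and {q4,q5}.
The partition is now stable with 6 blocks: {q3} | {q8,q9,q10} | {q0} | {q7} | {q1,q2} | {q4,q5}.
q5 and q4 lie in the same block of the stable partition, so they are equivalent — no string distinguishes them.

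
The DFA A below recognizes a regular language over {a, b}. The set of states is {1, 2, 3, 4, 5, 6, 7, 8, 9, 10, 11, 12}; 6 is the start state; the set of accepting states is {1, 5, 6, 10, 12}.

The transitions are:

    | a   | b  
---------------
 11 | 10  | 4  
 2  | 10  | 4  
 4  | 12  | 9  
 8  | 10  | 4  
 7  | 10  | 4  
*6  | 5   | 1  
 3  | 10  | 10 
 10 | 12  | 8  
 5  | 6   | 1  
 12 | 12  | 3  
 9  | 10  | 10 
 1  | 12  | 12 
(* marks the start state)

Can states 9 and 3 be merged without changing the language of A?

States {2,7,11} cannot be reached from the start state, so discard them.
Start with accepting vs non-accepting: {1,5,6,10,12} | {3,4,8,9}.
On input b, block {1,5,6,10,12} splits into {1,5,6} and {10,12}.
Refine {1,5,6} on symbol a: members go to different blocks, giving {5,6} and {1}.
On input b, block {3,4,8,9} splits into {3,9} and {4,8}.
Split {10,12} by δ(·,b) → {10} and {12}.
Refine {4,8} on symbol a: members go to different blocks, giving {4} and {8}.
No further refinement is possible. Final partition (7 blocks): {5,6} | {3,9} | {10} | {1} | {4} | {12} | {8}.
9 and 3 lie in the same block of the stable partition, so they are equivalent — no string distinguishes them.

Yes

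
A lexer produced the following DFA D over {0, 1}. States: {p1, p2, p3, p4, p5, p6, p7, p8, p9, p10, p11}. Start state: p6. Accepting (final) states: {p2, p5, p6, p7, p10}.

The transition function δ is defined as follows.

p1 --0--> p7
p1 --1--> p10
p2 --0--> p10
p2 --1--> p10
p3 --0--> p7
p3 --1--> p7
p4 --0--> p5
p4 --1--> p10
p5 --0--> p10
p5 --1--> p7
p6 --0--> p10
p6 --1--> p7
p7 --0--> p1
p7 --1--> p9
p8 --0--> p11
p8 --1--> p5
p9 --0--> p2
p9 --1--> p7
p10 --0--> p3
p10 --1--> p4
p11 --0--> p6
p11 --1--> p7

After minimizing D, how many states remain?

4

Reachable states from the start: {p1,p2,p3,p4,p5,p6,p7,p9,p10}. Unreachable: {p8,p11} — drop them.
P0 = {p2,p5,p6,p7,p10} | {p1,p3,p4,p9}.
On input 0, block {p2,p5,p6,p7,p10} splits into {p2,p5,p6} and {p7,p10}.
On input 0, block {p1,p3,p4,p9} splits into {p1,p3} and {p4,p9}.
Stable partition: {p2,p5,p6} | {p1,p3} | {p7,p10} | {p4,p9} — 4 equivalence classes.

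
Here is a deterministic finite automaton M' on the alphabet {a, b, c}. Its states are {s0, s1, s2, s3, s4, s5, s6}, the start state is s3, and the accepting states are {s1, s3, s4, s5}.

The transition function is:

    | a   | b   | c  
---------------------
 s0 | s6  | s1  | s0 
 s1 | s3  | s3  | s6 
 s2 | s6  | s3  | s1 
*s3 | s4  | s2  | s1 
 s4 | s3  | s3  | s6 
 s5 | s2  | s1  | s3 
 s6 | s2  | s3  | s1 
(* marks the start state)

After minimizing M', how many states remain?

3

States {s0,s5} cannot be reached from the start state, so discard them.
Start with accepting vs non-accepting: {s1,s3,s4} | {s2,s6}.
Refine {s1,s3,s4} on symbol b: members go to different blocks, giving {s1,s4} and {s3}.
No further refinement is possible. Final partition (3 blocks): {s1,s4} | {s2,s6} | {s3}.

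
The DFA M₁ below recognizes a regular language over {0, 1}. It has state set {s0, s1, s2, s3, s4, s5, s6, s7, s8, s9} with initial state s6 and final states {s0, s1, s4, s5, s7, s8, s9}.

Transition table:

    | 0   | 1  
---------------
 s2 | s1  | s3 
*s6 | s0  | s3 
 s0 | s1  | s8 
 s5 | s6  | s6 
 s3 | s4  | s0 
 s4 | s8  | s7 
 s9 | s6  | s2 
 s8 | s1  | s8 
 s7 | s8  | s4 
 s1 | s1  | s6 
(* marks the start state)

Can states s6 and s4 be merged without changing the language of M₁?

No

States {s2,s5,s9} cannot be reached from the start state, so discard them.
Start with accepting vs non-accepting: {s0,s1,s4,s7,s8} | {s3,s6}.
Refine {s0,s1,s4,s7,s8} on symbol 1: members go to different blocks, giving {s0,s4,s7,s8} and {s1}.
On input 0, block {s0,s4,s7,s8} splits into {s0,s8} and {s4,s7}.
Split {s3,s6} by δ(·,0) → {s3} and {s6}.
The partition is now stable with 5 blocks: {s0,s8} | {s3} | {s1} | {s4,s7} | {s6}.
s6 and s4 end up in different blocks, so they are distinguishable. For instance, the string 'ε' is accepted from only s4.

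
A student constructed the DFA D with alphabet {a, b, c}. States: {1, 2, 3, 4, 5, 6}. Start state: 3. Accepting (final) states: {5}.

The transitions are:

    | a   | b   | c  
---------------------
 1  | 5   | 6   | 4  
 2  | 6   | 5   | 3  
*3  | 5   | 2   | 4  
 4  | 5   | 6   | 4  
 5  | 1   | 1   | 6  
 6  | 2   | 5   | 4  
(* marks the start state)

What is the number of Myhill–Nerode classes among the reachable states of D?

3

All states are reachable from the start state.
Initial partition by acceptance: {5} | {1,2,3,4,6}.
Split {1,2,3,4,6} by δ(·,a) → {1,3,4} and {2,6}.
The partition is now stable with 3 blocks: {5} | {1,3,4} | {2,6}.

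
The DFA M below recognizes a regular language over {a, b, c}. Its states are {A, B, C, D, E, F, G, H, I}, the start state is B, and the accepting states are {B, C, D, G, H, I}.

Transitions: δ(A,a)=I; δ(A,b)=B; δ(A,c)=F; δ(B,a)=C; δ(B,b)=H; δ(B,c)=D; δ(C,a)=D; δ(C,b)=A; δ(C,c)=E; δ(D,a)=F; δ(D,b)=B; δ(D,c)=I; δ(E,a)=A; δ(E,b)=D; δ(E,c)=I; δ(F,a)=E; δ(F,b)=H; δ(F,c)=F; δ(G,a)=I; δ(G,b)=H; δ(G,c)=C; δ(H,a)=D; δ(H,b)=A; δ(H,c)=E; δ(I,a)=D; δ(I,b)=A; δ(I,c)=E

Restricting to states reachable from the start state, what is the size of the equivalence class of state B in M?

1

First remove the unreachable states {G}; 8 states remain.
Start with accepting vs non-accepting: {B,C,D,H,I} | {A,E,F}.
Split {B,C,D,H,I} by δ(·,a) → {B,C,H,I} and {D}.
On input a, block {B,C,H,I} splits into {C,H,I} and {B}.
On input a, block {A,E,F} splits into {E,F} and {A}.
Split {E,F} by δ(·,a) → {E} and {F}.
No further refinement is possible. Final partition (6 blocks): {C,H,I} | {E} | {D} | {B} | {A} | {F}.
The equivalence class containing B is {B}, of size 1.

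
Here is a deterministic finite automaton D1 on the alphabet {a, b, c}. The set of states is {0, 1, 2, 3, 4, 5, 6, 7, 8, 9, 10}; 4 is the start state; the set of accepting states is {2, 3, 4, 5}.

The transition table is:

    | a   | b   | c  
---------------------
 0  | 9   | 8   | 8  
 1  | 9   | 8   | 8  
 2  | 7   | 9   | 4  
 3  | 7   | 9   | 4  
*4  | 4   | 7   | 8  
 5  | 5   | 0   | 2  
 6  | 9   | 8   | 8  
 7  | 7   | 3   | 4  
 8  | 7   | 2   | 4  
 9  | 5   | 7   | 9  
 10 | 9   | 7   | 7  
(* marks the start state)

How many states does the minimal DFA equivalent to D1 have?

6

States {1,6,10} cannot be reached from the start state, so discard them.
Initial partition by acceptance: {2,3,4,5} | {0,7,8,9}.
Refine {2,3,4,5} on symbol a: members go to different blocks, giving {2,3} and {4,5}.
On input a, block {0,7,8,9} splits into {0,7,8} and {9}.
On input a, block {0,7,8} splits into {7,8} and {0}.
Refine {4,5} on symbol b: members go to different blocks, giving {4} and {5}.
No further refinement is possible. Final partition (6 blocks): {2,3} | {7,8} | {4} | {9} | {0} | {5}.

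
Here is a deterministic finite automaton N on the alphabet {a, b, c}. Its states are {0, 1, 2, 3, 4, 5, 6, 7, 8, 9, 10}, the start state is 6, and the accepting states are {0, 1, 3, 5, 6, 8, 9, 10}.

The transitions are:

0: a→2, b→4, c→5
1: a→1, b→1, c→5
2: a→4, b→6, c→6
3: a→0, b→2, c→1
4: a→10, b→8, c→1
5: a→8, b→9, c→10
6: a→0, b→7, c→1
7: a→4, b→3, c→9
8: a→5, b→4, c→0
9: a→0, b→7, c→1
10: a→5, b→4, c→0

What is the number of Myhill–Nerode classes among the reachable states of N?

7

Every state is reachable, so we keep all 11.
P0 = {0,1,3,5,6,8,9,10} | {2,4,7}.
On input a, block {0,1,3,5,6,8,9,10} splits into {1,3,5,6,8,9,10} and {0}.
On input a, block {1,3,5,6,8,9,10} splits into {1,5,8,10} and {3,6,9}.
Refine {1,5,8,10} on symbol b: members go to different blocks, giving {8,10} and {1} and {5}.
On input a, block {2,4,7} splits into {2,7} and {4}.
The partition is now stable with 7 blocks: {8,10} | {2,7} | {0} | {3,6,9} | {1} | {5} | {4}.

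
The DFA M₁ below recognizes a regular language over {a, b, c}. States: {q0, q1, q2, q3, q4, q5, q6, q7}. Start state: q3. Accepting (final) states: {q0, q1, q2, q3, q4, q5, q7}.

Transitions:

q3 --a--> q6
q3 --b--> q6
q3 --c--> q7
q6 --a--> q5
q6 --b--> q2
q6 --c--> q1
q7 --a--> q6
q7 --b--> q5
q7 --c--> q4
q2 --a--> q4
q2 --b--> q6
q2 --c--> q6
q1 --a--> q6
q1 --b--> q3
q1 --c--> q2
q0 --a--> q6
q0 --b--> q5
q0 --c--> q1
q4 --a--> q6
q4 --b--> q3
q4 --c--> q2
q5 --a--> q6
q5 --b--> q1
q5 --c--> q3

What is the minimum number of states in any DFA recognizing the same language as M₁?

First remove the unreachable states {q0}; 7 states remain.
P0 = {q1,q2,q3,q4,q5,q7} | {q6}.
On input a, block {q1,q2,q3,q4,q5,q7} splits into {q1,q3,q4,q5,q7} and {q2}.
On input b, block {q1,q3,q4,q5,q7} splits into {q1,q4,q5,q7} and {q3}.
On input b, block {q1,q4,q5,q7} splits into {q1,q4} and {q5,q7}.
Refine {q5,q7} on symbol b: members go to different blocks, giving {q5} and {q7}.
The partition is now stable with 6 blocks: {q1,q4} | {q6} | {q2} | {q3} | {q5} | {q7}.

6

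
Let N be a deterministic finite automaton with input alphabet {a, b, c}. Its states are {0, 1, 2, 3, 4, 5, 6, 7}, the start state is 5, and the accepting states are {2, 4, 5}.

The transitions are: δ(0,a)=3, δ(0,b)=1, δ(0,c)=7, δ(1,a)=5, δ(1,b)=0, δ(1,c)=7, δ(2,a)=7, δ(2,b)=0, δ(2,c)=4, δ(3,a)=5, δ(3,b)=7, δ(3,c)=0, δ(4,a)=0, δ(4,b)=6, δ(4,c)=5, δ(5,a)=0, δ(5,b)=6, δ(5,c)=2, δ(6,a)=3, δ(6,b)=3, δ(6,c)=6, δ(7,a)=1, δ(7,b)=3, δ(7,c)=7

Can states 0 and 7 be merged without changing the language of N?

Every state is reachable, so we keep all 8.
Initial partition by acceptance: {2,4,5} | {0,1,3,6,7}.
Refine {0,1,3,6,7} on symbol a: members go to different blocks, giving {0,6,7} and {1,3}.
No further refinement is possible. Final partition (3 blocks): {2,4,5} | {0,6,7} | {1,3}.
0 and 7 lie in the same block of the stable partition, so they are equivalent — no string distinguishes them.

Yes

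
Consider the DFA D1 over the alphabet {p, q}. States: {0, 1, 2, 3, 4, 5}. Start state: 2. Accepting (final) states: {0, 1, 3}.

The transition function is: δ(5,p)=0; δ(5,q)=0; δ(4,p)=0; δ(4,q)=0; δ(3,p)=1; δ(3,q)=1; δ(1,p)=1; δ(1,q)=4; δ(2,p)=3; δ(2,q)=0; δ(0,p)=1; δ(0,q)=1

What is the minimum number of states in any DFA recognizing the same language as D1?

States {5} cannot be reached from the start state, so discard them.
P0 = {0,1,3} | {2,4}.
On input q, block {0,1,3} splits into {0,3} and {1}.
No further refinement is possible. Final partition (3 blocks): {0,3} | {2,4} | {1}.

3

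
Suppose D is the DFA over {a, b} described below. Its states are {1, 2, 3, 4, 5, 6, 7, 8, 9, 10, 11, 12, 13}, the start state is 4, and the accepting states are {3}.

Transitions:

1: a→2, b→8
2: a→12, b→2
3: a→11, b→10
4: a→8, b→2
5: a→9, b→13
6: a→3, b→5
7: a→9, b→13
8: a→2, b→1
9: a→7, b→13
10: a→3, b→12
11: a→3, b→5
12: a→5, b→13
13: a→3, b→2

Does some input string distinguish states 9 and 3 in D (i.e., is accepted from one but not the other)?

Reachable states from the start: {1,2,3,4,5,7,8,9,10,11,12,13}. Unreachable: {6} — drop them.
P0 = {3} | {1,2,4,5,7,8,9,10,11,12,13}.
Refine {1,2,4,5,7,8,9,10,11,12,13} on symbol a: members go to different blocks, giving {1,2,4,5,7,8,9,12} and {10,11,13}.
Refine {1,2,4,5,7,8,9,12} on symbol b: members go to different blocks, giving {1,2,4,8} and {5,7,9,12}.
On input a, block {1,2,4,8} splits into {1,4,8} and {2}.
On input a, block {1,4,8} splits into {1,8} and {4}.
On input b, block {10,11,13} splits into {10,11} and {13}.
The partition is now stable with 7 blocks: {3} | {1,8} | {10,11} | {5,7,9,12} | {2} | {4} | {13}.
9 and 3 end up in different blocks, so they are distinguishable. For instance, the string 'ε' is accepted from only 3.

Yes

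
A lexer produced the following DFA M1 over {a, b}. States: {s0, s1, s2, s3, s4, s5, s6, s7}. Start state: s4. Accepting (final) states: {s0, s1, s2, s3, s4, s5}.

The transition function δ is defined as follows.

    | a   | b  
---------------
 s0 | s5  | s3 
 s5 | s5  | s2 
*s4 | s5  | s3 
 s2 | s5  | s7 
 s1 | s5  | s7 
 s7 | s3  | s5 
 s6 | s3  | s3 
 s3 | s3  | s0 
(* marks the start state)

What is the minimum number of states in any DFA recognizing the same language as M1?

5

States {s1,s6} cannot be reached from the start state, so discard them.
P0 = {s0,s2,s3,s4,s5} | {s7}.
Refine {s0,s2,s3,s4,s5} on symbol b: members go to different blocks, giving {s0,s3,s4,s5} and {s2}.
Refine {s0,s3,s4,s5} on symbol b: members go to different blocks, giving {s0,s3,s4} and {s5}.
On input a, block {s0,s3,s4} splits into {s0,s4} and {s3}.
The partition is now stable with 5 blocks: {s0,s4} | {s7} | {s2} | {s5} | {s3}.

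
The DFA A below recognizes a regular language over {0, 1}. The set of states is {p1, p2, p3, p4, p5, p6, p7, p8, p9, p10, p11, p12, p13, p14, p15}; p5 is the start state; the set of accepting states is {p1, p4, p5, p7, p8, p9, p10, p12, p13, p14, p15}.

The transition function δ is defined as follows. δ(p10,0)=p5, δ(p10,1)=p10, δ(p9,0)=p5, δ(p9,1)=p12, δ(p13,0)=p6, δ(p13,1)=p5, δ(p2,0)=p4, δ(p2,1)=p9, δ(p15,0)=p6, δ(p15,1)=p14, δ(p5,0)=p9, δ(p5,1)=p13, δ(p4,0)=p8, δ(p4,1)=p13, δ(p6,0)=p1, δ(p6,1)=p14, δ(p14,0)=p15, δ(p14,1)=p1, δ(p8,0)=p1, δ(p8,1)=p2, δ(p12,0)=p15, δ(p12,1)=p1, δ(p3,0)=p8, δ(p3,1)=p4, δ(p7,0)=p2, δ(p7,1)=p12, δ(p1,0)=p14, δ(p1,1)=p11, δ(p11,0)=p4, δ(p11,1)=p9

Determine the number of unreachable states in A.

3

Starting at p5 and following transitions, the reachable set is {p1, p2, p4, p5, p6, p8, p9, p11, p12, p13, p14, p15}. That leaves p3, p7, p10 unreachable — 3 in total.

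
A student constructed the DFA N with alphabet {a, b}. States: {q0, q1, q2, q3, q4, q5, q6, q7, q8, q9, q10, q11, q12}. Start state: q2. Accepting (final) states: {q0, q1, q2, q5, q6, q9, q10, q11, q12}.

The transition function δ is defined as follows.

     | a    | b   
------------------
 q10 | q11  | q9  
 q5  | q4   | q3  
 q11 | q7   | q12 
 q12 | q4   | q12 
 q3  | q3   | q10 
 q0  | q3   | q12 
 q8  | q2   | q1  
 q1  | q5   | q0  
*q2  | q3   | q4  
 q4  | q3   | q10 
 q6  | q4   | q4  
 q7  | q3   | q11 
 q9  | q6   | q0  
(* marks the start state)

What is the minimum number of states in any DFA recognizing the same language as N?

States {q1,q5,q8} cannot be reached from the start state, so discard them.
Start with accepting vs non-accepting: {q0,q2,q6,q9,q10,q11,q12} | {q3,q4,q7}.
Split {q0,q2,q6,q9,q10,q11,q12} by δ(·,a) → {q0,q2,q6,q11,q12} and {q9,q10}.
Refine {q0,q2,q6,q11,q12} on symbol b: members go to different blocks, giving {q0,q11,q12} and {q2,q6}.
Split {q3,q4,q7} by δ(·,b) → {q3,q4} and {q7}.
Split {q0,q11,q12} by δ(·,a) → {q0,q12} and {q11}.
On input a, block {q9,q10} splits into {q9} and {q10}.
No further refinement is possible. Final partition (7 blocks): {q0,q12} | {q3,q4} | {q9} | {q2,q6} | {q7} | {q11} | {q10}.

7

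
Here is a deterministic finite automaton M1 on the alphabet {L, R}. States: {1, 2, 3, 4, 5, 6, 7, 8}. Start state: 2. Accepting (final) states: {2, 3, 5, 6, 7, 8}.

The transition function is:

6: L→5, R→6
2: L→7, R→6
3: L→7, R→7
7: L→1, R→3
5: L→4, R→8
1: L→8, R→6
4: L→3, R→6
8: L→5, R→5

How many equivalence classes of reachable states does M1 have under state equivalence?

4

Every state is reachable, so we keep all 8.
Initial partition by acceptance: {2,3,5,6,7,8} | {1,4}.
Split {2,3,5,6,7,8} by δ(·,L) → {2,3,6,8} and {5,7}.
Refine {2,3,6,8} on symbol R: members go to different blocks, giving {2,6} and {3,8}.
Stable partition: {2,6} | {1,4} | {5,7} | {3,8} — 4 equivalence classes.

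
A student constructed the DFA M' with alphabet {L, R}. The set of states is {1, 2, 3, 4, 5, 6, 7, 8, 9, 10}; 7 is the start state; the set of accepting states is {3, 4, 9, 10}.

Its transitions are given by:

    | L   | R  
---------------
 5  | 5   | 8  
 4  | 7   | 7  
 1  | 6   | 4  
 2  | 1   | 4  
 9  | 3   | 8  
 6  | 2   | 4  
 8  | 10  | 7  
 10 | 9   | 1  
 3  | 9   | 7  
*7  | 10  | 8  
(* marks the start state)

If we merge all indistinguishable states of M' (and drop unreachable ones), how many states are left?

First remove the unreachable states {5}; 9 states remain.
Start with accepting vs non-accepting: {3,4,9,10} | {1,2,6,7,8}.
Split {3,4,9,10} by δ(·,L) → {3,9,10} and {4}.
Refine {1,2,6,7,8} on symbol L: members go to different blocks, giving {1,2,6} and {7,8}.
On input R, block {3,9,10} splits into {3,9} and {10}.
No further refinement is possible. Final partition (5 blocks): {3,9} | {1,2,6} | {4} | {7,8} | {10}.

5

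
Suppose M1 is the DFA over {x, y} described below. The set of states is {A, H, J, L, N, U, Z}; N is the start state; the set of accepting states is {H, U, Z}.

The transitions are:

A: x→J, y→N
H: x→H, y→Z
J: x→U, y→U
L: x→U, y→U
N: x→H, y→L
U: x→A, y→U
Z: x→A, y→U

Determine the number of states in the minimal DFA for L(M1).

P0 = {H,U,Z} | {A,J,L,N}.
On input x, block {H,U,Z} splits into {U,Z} and {H}.
Refine {A,J,L,N} on symbol x: members go to different blocks, giving {J,L} and {A} and {N}.
Stable partition: {U,Z} | {J,L} | {H} | {A} | {N} — 5 equivalence classes.

5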